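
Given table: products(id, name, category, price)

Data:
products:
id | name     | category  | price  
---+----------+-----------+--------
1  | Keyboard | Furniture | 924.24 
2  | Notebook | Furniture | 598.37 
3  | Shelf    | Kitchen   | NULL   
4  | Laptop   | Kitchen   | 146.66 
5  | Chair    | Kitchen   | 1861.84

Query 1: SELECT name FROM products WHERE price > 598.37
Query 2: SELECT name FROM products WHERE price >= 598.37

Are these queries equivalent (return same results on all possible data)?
No, not equivalent

Query 1 returns: [('Keyboard',), ('Chair',)]
Query 2 returns: [('Keyboard',), ('Notebook',), ('Chair',)]

Reason: > vs >= gives different results when price = 598.37 exists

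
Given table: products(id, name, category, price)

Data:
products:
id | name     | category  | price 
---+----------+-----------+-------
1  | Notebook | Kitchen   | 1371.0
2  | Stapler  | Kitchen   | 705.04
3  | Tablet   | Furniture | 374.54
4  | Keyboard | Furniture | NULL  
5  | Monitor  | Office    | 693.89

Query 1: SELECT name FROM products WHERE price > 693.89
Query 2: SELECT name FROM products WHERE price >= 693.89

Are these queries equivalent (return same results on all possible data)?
No, not equivalent

Query 1 returns: [('Notebook',), ('Stapler',)]
Query 2 returns: [('Notebook',), ('Stapler',), ('Monitor',)]

Reason: > vs >= gives different results when price = 693.89 exists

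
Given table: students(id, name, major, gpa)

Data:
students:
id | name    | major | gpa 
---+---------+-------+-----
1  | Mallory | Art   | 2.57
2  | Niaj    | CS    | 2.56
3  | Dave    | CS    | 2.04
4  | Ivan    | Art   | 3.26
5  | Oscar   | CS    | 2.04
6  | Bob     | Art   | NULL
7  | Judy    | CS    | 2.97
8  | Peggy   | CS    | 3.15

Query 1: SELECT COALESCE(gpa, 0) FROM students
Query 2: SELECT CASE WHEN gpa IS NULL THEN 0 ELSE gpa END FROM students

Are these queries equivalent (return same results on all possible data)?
Yes, equivalent

Both queries return: [(0,), (2.04,), (2.04,), (2.56,), (2.57,), (2.97,), (3.15,), (3.26,)]

Reason: COALESCE vs CASE for NULL handling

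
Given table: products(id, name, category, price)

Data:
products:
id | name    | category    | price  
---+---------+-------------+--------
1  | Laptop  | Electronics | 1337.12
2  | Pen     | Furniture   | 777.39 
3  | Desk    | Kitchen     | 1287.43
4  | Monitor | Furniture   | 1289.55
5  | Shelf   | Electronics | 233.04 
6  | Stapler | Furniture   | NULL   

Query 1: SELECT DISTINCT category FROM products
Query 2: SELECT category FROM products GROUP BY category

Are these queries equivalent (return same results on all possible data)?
Yes, equivalent

Both queries return: [('Electronics',), ('Furniture',), ('Kitchen',)]

Reason: Both get unique categorys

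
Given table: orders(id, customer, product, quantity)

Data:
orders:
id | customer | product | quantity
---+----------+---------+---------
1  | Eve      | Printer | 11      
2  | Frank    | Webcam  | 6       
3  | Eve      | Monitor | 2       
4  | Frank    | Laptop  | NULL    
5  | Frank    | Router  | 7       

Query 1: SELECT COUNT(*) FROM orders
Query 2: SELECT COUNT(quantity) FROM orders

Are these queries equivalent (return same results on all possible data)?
No, not equivalent

Query 1 returns: [(5,)]
Query 2 returns: [(4,)]

Reason: COUNT(*) includes NULLs, COUNT(column) excludes them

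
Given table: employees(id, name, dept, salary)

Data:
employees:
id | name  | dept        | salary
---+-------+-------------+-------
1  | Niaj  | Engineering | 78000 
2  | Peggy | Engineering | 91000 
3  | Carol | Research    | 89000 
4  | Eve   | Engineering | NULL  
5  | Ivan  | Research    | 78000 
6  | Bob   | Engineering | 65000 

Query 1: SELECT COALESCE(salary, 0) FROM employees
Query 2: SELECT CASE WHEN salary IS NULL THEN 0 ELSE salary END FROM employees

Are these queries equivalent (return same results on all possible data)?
Yes, equivalent

Both queries return: [(0,), (65000,), (78000,), (78000,), (89000,), (91000,)]

Reason: COALESCE vs CASE for NULL handling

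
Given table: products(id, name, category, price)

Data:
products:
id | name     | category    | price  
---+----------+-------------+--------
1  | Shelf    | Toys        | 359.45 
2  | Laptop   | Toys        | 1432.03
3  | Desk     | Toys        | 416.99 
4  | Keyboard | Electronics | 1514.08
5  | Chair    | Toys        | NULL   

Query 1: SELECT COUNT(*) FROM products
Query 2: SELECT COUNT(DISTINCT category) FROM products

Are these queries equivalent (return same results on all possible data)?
No, not equivalent

Query 1 returns: [(5,)]
Query 2 returns: [(2,)]

Reason: COUNT(*) counts rows, COUNT(DISTINCT category) counts unique categorys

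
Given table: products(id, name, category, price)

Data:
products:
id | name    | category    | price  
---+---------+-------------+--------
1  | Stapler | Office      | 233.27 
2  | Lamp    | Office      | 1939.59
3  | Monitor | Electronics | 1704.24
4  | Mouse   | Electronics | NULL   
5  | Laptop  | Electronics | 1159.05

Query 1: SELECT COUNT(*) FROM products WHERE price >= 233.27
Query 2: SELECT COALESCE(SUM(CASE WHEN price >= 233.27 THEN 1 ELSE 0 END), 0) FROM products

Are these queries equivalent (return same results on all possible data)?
Yes, equivalent

Both queries return: [(4,)]

Reason: COUNT with WHERE vs conditional SUM (COALESCE handles empty-table NULL)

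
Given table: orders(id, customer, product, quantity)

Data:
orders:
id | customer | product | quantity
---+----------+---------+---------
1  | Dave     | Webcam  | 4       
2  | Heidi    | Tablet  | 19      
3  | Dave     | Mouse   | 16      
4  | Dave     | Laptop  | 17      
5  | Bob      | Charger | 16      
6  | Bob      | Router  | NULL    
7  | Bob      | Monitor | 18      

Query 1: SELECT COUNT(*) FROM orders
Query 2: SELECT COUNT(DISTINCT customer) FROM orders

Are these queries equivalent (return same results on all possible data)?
No, not equivalent

Query 1 returns: [(7,)]
Query 2 returns: [(3,)]

Reason: COUNT(*) counts rows, COUNT(DISTINCT customer) counts unique customers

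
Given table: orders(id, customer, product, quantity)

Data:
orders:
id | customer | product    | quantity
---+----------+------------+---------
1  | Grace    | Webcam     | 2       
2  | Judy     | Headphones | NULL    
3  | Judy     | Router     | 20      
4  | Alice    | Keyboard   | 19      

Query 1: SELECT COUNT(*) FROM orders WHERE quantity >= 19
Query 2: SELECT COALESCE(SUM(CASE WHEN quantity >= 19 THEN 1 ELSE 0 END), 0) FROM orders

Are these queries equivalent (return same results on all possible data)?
Yes, equivalent

Both queries return: [(2,)]

Reason: COUNT with WHERE vs conditional SUM (COALESCE handles empty-table NULL)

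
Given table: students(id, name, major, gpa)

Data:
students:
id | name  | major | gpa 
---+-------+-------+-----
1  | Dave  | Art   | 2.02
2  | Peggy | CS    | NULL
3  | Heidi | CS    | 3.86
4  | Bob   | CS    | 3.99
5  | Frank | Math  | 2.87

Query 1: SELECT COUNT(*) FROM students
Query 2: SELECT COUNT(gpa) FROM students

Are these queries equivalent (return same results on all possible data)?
No, not equivalent

Query 1 returns: [(5,)]
Query 2 returns: [(4,)]

Reason: COUNT(*) includes NULLs, COUNT(column) excludes them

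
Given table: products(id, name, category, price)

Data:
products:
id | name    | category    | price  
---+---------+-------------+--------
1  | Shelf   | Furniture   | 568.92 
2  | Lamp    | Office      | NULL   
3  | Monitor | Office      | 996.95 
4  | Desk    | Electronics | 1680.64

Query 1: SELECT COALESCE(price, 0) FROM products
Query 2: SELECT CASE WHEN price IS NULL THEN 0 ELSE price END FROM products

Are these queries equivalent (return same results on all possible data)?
Yes, equivalent

Both queries return: [(0,), (568.92,), (996.95,), (1680.64,)]

Reason: COALESCE vs CASE for NULL handling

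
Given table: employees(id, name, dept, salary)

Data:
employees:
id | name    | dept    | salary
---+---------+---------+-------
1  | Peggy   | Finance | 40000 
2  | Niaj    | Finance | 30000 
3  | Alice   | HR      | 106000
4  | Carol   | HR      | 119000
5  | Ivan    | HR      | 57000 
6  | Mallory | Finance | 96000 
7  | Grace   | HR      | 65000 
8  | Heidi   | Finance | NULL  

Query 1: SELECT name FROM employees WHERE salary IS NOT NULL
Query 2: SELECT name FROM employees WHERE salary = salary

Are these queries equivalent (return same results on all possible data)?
Yes, equivalent

Both queries return: [('Alice',), ('Carol',), ('Grace',), ('Ivan',), ('Mallory',), ('Niaj',), ('Peggy',)]

Reason: IS NOT NULL vs self-equality (both exclude NULLs)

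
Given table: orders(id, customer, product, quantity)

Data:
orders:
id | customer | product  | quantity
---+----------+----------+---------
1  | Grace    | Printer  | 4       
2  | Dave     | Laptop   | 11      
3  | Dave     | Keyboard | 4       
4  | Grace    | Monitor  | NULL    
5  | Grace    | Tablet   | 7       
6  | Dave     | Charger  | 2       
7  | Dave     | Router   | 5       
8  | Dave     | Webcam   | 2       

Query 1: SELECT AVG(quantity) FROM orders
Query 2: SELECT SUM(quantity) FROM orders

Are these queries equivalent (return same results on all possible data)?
No, not equivalent

Query 1 returns: [(5.0,)]
Query 2 returns: [(35,)]

Reason: AVG vs SUM give different aggregate values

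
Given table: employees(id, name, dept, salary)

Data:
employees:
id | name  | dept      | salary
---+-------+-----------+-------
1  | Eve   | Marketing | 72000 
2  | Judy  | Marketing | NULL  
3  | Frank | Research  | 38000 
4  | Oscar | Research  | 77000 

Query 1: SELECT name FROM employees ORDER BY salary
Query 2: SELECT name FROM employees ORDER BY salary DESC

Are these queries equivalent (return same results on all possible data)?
No, not equivalent

Query 1 returns: [('Judy',), ('Frank',), ('Eve',), ('Oscar',)]
Query 2 returns: [('Oscar',), ('Eve',), ('Frank',), ('Judy',)]

Reason: ASC vs DESC gives opposite ordering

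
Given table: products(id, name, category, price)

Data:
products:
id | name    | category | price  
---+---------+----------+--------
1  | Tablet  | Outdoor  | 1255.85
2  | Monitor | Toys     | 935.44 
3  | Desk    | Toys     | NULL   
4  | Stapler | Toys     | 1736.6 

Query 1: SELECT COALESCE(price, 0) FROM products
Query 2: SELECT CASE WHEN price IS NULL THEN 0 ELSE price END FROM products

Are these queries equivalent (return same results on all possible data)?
Yes, equivalent

Both queries return: [(0,), (935.44,), (1255.85,), (1736.6,)]

Reason: COALESCE vs CASE for NULL handling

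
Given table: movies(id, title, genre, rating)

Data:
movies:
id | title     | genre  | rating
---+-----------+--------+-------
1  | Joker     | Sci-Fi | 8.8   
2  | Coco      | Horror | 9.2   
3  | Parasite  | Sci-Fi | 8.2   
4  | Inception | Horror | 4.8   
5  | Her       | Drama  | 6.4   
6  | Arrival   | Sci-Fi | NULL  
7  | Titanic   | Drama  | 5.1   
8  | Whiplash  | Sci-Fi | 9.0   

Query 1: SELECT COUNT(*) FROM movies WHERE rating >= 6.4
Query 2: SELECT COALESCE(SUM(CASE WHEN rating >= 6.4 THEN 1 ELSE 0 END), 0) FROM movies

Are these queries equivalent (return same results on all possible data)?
Yes, equivalent

Both queries return: [(5,)]

Reason: COUNT with WHERE vs conditional SUM (COALESCE handles empty-table NULL)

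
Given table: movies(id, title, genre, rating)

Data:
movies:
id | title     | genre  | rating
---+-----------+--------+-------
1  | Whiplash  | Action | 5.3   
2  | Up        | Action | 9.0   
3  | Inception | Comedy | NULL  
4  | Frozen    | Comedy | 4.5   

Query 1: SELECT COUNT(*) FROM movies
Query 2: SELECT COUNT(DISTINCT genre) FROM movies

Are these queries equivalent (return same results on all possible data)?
No, not equivalent

Query 1 returns: [(4,)]
Query 2 returns: [(2,)]

Reason: COUNT(*) counts rows, COUNT(DISTINCT genre) counts unique genres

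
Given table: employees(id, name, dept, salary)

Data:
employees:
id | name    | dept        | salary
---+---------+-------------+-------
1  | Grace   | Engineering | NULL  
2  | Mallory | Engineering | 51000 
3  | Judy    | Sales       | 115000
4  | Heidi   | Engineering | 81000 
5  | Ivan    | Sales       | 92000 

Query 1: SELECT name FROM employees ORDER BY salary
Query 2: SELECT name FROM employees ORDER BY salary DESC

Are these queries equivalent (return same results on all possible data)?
No, not equivalent

Query 1 returns: [('Grace',), ('Mallory',), ('Heidi',), ('Ivan',), ('Judy',)]
Query 2 returns: [('Judy',), ('Ivan',), ('Heidi',), ('Mallory',), ('Grace',)]

Reason: ASC vs DESC gives opposite ordering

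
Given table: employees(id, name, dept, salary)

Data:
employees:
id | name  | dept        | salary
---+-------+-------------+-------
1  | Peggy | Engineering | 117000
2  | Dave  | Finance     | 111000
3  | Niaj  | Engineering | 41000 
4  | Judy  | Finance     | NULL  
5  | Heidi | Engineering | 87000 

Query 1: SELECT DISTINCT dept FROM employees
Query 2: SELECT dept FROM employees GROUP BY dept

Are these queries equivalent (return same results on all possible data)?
Yes, equivalent

Both queries return: [('Engineering',), ('Finance',)]

Reason: Both get unique depts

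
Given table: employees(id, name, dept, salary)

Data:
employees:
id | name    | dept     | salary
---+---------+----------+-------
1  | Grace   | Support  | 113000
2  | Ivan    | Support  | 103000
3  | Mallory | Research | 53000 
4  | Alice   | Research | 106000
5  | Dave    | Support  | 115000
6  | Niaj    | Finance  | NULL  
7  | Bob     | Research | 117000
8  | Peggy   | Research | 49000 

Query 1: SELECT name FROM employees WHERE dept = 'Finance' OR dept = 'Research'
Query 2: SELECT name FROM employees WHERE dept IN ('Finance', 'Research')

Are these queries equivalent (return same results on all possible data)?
Yes, equivalent

Both queries return: [('Alice',), ('Bob',), ('Mallory',), ('Niaj',), ('Peggy',)]

Reason: OR vs IN are equivalent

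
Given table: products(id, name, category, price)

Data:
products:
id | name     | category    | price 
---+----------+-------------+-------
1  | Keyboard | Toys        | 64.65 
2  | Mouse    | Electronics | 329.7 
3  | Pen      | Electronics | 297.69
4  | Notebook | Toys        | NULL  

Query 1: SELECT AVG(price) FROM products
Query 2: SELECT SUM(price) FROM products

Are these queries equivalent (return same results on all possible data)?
No, not equivalent

Query 1 returns: [(230.67999999999998,)]
Query 2 returns: [(692.04,)]

Reason: AVG vs SUM give different aggregate values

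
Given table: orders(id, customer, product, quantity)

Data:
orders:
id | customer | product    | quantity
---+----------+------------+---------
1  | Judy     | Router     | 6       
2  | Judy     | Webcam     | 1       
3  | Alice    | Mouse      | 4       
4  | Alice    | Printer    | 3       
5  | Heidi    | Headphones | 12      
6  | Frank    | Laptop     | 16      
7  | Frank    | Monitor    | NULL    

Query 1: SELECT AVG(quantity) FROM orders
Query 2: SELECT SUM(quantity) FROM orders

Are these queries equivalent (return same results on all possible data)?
No, not equivalent

Query 1 returns: [(7.0,)]
Query 2 returns: [(42,)]

Reason: AVG vs SUM give different aggregate values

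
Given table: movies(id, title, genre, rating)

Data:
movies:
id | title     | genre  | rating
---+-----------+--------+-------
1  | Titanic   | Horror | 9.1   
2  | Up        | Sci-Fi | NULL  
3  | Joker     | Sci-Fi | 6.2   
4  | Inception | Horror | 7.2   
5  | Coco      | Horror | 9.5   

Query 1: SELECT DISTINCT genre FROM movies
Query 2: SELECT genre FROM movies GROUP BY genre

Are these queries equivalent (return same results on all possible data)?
Yes, equivalent

Both queries return: [('Horror',), ('Sci-Fi',)]

Reason: Both get unique genres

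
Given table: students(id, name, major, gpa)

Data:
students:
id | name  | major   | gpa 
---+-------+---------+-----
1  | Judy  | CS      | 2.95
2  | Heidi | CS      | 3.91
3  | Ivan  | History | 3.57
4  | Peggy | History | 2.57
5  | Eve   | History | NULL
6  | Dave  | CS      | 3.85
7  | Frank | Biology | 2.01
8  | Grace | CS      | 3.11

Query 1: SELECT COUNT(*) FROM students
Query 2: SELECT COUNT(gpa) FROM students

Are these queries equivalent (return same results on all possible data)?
No, not equivalent

Query 1 returns: [(8,)]
Query 2 returns: [(7,)]

Reason: COUNT(*) includes NULLs, COUNT(column) excludes them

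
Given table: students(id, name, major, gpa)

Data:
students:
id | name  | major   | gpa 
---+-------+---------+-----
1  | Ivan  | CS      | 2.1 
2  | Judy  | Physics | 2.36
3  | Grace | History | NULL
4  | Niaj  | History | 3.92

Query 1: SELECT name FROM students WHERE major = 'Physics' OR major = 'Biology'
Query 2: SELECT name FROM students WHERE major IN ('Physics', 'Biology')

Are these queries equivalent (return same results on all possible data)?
Yes, equivalent

Both queries return: [('Judy',)]

Reason: OR vs IN are equivalent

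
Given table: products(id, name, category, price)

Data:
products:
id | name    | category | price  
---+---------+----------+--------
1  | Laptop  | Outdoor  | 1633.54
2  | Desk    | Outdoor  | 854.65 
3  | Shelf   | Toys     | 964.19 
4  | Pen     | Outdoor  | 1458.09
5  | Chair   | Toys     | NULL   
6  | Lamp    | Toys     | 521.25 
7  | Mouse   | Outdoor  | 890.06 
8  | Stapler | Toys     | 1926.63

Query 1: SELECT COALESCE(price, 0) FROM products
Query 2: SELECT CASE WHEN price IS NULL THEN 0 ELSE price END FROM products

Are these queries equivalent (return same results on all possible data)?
Yes, equivalent

Both queries return: [(0,), (521.25,), (854.65,), (890.06,), (964.19,), (1458.09,), (1633.54,), (1926.63,)]

Reason: COALESCE vs CASE for NULL handling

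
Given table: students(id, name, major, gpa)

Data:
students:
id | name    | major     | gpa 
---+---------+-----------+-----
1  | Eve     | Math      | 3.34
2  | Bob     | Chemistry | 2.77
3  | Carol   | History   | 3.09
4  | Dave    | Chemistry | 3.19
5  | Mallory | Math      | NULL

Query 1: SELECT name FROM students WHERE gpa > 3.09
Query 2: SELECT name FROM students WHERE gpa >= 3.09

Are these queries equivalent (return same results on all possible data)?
No, not equivalent

Query 1 returns: [('Eve',), ('Dave',)]
Query 2 returns: [('Eve',), ('Carol',), ('Dave',)]

Reason: > vs >= gives different results when gpa = 3.09 exists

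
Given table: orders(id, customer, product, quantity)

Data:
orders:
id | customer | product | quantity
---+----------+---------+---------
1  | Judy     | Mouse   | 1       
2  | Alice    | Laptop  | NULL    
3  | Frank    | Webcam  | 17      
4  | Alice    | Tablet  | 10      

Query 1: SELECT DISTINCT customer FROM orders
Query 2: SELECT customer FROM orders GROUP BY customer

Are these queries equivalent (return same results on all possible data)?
Yes, equivalent

Both queries return: [('Alice',), ('Frank',), ('Judy',)]

Reason: Both get unique customers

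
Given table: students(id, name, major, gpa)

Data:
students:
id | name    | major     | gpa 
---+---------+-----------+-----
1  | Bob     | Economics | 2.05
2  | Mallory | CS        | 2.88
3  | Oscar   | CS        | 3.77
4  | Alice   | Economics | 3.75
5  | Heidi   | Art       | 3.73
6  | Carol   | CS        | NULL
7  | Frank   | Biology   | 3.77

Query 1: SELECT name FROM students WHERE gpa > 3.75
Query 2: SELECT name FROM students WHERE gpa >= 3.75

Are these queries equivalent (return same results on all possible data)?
No, not equivalent

Query 1 returns: [('Oscar',), ('Frank',)]
Query 2 returns: [('Oscar',), ('Alice',), ('Frank',)]

Reason: > vs >= gives different results when gpa = 3.75 exists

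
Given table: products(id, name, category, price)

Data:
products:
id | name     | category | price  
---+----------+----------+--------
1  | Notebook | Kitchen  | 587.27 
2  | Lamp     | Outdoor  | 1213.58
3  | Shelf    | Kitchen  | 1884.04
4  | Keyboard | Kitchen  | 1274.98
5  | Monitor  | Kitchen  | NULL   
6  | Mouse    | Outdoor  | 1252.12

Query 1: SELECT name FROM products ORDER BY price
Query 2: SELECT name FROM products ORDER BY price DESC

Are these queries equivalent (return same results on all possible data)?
No, not equivalent

Query 1 returns: [('Monitor',), ('Notebook',), ('Lamp',), ('Mouse',), ('Keyboard',), ('Shelf',)]
Query 2 returns: [('Shelf',), ('Keyboard',), ('Mouse',), ('Lamp',), ('Notebook',), ('Monitor',)]

Reason: ASC vs DESC gives opposite ordering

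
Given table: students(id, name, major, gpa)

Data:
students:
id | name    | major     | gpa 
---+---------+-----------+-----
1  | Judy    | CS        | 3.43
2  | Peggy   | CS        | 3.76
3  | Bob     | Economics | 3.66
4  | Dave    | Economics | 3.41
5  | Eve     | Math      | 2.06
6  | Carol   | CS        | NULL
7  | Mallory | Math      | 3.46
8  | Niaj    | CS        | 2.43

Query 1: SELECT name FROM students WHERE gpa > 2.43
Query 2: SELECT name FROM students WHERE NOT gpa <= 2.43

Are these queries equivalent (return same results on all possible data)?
Yes, equivalent

Both queries return: [('Bob',), ('Dave',), ('Judy',), ('Mallory',), ('Peggy',)]

Reason: Both filter gpa > 2.43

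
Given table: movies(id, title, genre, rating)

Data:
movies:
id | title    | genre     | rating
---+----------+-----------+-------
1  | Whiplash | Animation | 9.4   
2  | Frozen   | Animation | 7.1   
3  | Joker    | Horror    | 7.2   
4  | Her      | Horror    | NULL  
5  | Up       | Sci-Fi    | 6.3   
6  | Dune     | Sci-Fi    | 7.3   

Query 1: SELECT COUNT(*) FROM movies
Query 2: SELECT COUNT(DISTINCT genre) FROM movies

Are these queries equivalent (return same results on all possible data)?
No, not equivalent

Query 1 returns: [(6,)]
Query 2 returns: [(3,)]

Reason: COUNT(*) counts rows, COUNT(DISTINCT genre) counts unique genres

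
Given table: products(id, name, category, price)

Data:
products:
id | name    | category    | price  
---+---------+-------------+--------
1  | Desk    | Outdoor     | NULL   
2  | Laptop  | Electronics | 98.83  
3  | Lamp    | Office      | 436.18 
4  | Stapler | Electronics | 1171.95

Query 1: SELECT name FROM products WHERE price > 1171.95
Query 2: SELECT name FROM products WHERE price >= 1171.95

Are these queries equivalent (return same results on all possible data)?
No, not equivalent

Query 1 returns: []
Query 2 returns: [('Stapler',)]

Reason: > vs >= gives different results when price = 1171.95 exists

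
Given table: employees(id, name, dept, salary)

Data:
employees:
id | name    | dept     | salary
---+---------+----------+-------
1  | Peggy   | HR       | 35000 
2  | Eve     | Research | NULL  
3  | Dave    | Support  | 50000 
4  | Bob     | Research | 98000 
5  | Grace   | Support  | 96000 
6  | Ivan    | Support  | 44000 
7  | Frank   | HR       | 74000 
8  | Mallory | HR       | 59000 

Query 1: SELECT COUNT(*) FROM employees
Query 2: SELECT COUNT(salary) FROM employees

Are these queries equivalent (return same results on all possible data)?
No, not equivalent

Query 1 returns: [(8,)]
Query 2 returns: [(7,)]

Reason: COUNT(*) includes NULLs, COUNT(column) excludes them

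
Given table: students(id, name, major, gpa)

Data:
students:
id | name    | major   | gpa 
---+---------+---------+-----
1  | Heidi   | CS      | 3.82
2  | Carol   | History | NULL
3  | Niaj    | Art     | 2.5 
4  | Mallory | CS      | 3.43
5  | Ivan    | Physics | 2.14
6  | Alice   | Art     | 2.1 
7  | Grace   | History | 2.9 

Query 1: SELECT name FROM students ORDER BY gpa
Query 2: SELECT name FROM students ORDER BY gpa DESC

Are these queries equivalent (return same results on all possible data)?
No, not equivalent

Query 1 returns: [('Carol',), ('Alice',), ('Ivan',), ('Niaj',), ('Grace',), ('Mallory',), ('Heidi',)]
Query 2 returns: [('Heidi',), ('Mallory',), ('Grace',), ('Niaj',), ('Ivan',), ('Alice',), ('Carol',)]

Reason: ASC vs DESC gives opposite ordering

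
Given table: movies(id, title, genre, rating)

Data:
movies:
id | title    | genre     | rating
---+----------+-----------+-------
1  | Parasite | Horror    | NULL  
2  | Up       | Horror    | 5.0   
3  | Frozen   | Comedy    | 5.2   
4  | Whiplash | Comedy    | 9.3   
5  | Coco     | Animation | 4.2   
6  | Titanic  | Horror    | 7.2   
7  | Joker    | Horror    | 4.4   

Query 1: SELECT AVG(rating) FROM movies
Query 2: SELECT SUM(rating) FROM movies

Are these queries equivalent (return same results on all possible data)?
No, not equivalent

Query 1 returns: [(5.883333333333334,)]
Query 2 returns: [(35.300000000000004,)]

Reason: AVG vs SUM give different aggregate values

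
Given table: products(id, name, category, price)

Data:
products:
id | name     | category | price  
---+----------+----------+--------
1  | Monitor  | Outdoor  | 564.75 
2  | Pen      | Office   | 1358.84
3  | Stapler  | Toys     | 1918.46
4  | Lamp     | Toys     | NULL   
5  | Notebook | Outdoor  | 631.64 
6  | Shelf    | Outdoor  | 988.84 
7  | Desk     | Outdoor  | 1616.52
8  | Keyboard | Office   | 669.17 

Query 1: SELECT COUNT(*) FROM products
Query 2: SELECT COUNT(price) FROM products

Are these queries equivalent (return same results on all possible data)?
No, not equivalent

Query 1 returns: [(8,)]
Query 2 returns: [(7,)]

Reason: COUNT(*) includes NULLs, COUNT(column) excludes them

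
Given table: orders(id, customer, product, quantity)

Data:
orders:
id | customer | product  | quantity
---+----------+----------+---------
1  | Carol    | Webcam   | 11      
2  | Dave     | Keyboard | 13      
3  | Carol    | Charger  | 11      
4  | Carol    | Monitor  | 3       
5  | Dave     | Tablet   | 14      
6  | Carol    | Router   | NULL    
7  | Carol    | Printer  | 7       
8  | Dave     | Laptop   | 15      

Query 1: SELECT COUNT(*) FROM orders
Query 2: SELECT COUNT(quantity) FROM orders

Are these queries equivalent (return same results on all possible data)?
No, not equivalent

Query 1 returns: [(8,)]
Query 2 returns: [(7,)]

Reason: COUNT(*) includes NULLs, COUNT(column) excludes them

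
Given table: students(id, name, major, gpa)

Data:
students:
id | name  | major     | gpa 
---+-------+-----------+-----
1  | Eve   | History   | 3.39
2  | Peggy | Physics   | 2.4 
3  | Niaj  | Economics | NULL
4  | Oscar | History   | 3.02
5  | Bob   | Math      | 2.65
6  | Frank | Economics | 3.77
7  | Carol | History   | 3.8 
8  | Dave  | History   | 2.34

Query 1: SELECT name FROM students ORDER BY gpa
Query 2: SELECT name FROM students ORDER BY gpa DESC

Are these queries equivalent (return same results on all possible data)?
No, not equivalent

Query 1 returns: [('Niaj',), ('Dave',), ('Peggy',), ('Bob',), ('Oscar',), ('Eve',), ('Frank',), ('Carol',)]
Query 2 returns: [('Carol',), ('Frank',), ('Eve',), ('Oscar',), ('Bob',), ('Peggy',), ('Dave',), ('Niaj',)]

Reason: ASC vs DESC gives opposite ordering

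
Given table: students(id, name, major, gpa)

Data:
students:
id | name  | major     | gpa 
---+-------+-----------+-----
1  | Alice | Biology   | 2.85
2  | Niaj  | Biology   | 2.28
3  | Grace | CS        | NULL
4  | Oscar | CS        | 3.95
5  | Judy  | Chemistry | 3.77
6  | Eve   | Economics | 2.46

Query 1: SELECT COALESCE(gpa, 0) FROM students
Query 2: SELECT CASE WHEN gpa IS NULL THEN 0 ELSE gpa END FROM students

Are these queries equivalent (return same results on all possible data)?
Yes, equivalent

Both queries return: [(0,), (2.28,), (2.46,), (2.85,), (3.77,), (3.95,)]

Reason: COALESCE vs CASE for NULL handling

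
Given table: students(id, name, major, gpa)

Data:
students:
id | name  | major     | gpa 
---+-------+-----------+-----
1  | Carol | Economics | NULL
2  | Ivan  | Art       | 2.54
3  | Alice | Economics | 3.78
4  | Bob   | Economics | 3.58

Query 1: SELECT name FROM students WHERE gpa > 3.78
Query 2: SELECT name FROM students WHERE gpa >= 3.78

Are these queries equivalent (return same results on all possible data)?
No, not equivalent

Query 1 returns: []
Query 2 returns: [('Alice',)]

Reason: > vs >= gives different results when gpa = 3.78 exists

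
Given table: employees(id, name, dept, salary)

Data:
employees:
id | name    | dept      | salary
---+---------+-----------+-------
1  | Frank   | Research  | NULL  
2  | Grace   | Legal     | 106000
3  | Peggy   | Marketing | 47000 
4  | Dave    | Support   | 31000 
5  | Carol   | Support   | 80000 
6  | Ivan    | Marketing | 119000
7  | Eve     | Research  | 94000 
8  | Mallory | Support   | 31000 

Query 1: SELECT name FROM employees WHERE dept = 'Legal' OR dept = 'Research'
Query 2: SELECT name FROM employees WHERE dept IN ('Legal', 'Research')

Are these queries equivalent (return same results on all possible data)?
Yes, equivalent

Both queries return: [('Eve',), ('Frank',), ('Grace',)]

Reason: OR vs IN are equivalent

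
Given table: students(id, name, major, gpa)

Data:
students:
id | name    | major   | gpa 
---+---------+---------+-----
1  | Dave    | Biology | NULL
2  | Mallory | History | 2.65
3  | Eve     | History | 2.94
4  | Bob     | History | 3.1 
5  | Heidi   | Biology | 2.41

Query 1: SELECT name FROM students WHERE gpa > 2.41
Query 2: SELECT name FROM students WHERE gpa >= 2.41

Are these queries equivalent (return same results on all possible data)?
No, not equivalent

Query 1 returns: [('Mallory',), ('Eve',), ('Bob',)]
Query 2 returns: [('Mallory',), ('Eve',), ('Bob',), ('Heidi',)]

Reason: > vs >= gives different results when gpa = 2.41 exists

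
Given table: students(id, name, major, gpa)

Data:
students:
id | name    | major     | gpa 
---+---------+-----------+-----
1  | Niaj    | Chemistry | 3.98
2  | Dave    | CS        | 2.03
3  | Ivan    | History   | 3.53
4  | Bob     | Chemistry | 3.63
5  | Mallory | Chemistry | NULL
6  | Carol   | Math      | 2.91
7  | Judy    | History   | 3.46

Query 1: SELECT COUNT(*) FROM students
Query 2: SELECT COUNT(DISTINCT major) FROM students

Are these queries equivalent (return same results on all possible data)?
No, not equivalent

Query 1 returns: [(7,)]
Query 2 returns: [(4,)]

Reason: COUNT(*) counts rows, COUNT(DISTINCT major) counts unique majors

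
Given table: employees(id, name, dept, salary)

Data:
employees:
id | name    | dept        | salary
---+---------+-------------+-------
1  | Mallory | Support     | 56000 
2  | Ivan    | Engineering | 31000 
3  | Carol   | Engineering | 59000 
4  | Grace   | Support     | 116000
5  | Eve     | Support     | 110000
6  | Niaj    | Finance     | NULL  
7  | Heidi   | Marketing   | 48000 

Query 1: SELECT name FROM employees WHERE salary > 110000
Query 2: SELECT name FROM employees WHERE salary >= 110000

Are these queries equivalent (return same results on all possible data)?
No, not equivalent

Query 1 returns: [('Grace',)]
Query 2 returns: [('Grace',), ('Eve',)]

Reason: > vs >= gives different results when salary = 110000 exists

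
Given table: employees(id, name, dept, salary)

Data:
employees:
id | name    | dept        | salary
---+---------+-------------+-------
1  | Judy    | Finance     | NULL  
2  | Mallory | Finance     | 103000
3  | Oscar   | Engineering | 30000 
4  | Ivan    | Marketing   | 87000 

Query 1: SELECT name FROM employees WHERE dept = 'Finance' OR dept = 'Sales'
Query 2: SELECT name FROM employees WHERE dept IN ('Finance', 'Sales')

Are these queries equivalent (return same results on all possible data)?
Yes, equivalent

Both queries return: [('Judy',), ('Mallory',)]

Reason: OR vs IN are equivalent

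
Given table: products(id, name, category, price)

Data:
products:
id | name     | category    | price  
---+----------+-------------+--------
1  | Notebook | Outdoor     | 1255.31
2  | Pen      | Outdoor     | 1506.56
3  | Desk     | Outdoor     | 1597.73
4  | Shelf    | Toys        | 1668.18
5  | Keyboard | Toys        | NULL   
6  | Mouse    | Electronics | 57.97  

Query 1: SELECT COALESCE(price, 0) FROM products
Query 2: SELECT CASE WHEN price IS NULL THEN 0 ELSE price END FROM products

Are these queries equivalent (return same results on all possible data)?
Yes, equivalent

Both queries return: [(0,), (57.97,), (1255.31,), (1506.56,), (1597.73,), (1668.18,)]

Reason: COALESCE vs CASE for NULL handling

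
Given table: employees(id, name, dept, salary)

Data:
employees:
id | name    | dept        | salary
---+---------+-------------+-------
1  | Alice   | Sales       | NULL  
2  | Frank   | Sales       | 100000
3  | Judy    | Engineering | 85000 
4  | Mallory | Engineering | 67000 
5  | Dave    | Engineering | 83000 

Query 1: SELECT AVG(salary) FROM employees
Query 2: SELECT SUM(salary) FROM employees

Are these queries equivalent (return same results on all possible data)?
No, not equivalent

Query 1 returns: [(83750.0,)]
Query 2 returns: [(335000,)]

Reason: AVG vs SUM give different aggregate values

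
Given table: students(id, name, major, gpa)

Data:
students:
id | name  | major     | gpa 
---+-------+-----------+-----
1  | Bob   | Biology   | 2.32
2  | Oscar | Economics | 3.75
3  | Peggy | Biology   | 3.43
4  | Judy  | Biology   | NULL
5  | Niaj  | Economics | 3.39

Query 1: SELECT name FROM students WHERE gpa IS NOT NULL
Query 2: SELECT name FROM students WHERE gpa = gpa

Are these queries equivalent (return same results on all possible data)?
Yes, equivalent

Both queries return: [('Bob',), ('Niaj',), ('Oscar',), ('Peggy',)]

Reason: IS NOT NULL vs self-equality (both exclude NULLs)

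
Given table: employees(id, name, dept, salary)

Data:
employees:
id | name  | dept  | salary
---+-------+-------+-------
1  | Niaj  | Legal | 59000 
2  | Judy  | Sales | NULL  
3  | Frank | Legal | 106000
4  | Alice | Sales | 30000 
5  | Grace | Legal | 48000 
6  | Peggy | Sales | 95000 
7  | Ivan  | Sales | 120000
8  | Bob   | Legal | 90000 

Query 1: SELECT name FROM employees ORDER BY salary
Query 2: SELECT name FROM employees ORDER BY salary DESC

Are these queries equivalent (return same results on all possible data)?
No, not equivalent

Query 1 returns: [('Judy',), ('Alice',), ('Grace',), ('Niaj',), ('Bob',), ('Peggy',), ('Frank',), ('Ivan',)]
Query 2 returns: [('Ivan',), ('Frank',), ('Peggy',), ('Bob',), ('Niaj',), ('Grace',), ('Alice',), ('Judy',)]

Reason: ASC vs DESC gives opposite ordering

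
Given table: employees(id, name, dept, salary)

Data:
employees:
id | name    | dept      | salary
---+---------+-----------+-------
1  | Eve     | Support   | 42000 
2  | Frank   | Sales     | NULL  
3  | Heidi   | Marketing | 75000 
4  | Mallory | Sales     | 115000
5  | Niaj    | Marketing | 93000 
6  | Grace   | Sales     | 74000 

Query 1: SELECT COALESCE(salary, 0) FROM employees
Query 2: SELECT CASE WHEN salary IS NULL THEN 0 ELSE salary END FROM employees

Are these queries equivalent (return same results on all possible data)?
Yes, equivalent

Both queries return: [(0,), (42000,), (74000,), (75000,), (93000,), (115000,)]

Reason: COALESCE vs CASE for NULL handling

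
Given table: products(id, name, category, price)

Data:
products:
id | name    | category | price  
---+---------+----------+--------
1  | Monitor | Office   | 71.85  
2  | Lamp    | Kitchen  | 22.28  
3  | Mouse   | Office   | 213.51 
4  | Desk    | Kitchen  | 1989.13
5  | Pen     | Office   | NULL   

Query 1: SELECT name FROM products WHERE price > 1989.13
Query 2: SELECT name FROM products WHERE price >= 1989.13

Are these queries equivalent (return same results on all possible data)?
No, not equivalent

Query 1 returns: []
Query 2 returns: [('Desk',)]

Reason: > vs >= gives different results when price = 1989.13 exists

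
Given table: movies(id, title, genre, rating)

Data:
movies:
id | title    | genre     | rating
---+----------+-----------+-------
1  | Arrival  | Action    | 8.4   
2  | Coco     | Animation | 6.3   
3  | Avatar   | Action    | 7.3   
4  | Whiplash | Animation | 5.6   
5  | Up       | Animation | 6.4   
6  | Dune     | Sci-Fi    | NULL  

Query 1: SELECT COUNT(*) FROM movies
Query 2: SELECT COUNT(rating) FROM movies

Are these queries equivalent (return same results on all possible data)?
No, not equivalent

Query 1 returns: [(6,)]
Query 2 returns: [(5,)]

Reason: COUNT(*) includes NULLs, COUNT(column) excludes them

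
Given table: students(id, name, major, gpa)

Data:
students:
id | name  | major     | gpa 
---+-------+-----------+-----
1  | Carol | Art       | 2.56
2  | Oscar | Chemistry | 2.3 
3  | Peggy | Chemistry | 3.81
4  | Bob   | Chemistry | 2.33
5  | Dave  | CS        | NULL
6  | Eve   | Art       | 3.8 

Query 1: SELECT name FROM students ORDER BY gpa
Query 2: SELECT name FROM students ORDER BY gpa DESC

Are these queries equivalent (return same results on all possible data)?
No, not equivalent

Query 1 returns: [('Dave',), ('Oscar',), ('Bob',), ('Carol',), ('Eve',), ('Peggy',)]
Query 2 returns: [('Peggy',), ('Eve',), ('Carol',), ('Bob',), ('Oscar',), ('Dave',)]

Reason: ASC vs DESC gives opposite ordering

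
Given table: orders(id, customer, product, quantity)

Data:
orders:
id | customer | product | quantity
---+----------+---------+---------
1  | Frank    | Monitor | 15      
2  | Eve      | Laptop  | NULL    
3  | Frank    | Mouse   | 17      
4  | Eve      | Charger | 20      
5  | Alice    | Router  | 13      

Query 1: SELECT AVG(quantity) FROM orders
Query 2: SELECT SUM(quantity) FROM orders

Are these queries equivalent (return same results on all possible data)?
No, not equivalent

Query 1 returns: [(16.25,)]
Query 2 returns: [(65,)]

Reason: AVG vs SUM give different aggregate values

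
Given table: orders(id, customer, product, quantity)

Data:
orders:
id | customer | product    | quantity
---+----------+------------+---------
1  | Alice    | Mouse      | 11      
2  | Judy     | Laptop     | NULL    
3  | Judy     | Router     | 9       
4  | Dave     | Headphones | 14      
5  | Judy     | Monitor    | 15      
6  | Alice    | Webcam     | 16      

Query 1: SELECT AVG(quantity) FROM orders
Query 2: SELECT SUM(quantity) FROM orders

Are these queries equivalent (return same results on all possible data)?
No, not equivalent

Query 1 returns: [(13.0,)]
Query 2 returns: [(65,)]

Reason: AVG vs SUM give different aggregate values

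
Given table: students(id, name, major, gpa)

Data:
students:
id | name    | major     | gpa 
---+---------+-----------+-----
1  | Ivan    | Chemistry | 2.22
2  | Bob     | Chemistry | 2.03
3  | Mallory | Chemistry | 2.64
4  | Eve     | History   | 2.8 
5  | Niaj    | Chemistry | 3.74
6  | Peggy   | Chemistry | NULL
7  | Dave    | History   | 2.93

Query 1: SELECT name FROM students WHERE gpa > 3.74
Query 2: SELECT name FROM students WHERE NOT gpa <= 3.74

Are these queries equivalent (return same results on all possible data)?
Yes, equivalent

Both queries return: []

Reason: Both filter gpa > 3.74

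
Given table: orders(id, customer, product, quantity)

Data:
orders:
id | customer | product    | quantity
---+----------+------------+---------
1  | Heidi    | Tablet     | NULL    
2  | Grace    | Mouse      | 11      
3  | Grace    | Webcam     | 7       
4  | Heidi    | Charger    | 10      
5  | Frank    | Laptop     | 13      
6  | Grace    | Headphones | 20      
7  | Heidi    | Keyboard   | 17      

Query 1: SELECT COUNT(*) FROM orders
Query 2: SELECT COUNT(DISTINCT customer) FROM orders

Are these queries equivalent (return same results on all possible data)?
No, not equivalent

Query 1 returns: [(7,)]
Query 2 returns: [(3,)]

Reason: COUNT(*) counts rows, COUNT(DISTINCT customer) counts unique customers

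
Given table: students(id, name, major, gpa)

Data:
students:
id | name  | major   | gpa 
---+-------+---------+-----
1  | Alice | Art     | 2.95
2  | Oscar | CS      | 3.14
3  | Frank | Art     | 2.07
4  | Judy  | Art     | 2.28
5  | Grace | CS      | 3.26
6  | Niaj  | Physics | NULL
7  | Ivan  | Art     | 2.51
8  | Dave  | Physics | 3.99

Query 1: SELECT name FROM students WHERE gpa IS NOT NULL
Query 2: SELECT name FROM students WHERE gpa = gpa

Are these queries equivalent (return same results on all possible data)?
Yes, equivalent

Both queries return: [('Alice',), ('Dave',), ('Frank',), ('Grace',), ('Ivan',), ('Judy',), ('Oscar',)]

Reason: IS NOT NULL vs self-equality (both exclude NULLs)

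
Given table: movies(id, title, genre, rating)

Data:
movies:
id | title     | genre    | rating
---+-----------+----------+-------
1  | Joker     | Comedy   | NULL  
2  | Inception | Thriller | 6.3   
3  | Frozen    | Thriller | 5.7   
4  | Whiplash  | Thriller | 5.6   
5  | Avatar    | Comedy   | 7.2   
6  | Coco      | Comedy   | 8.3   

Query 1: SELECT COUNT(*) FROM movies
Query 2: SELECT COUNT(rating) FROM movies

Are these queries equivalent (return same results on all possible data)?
No, not equivalent

Query 1 returns: [(6,)]
Query 2 returns: [(5,)]

Reason: COUNT(*) includes NULLs, COUNT(column) excludes them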